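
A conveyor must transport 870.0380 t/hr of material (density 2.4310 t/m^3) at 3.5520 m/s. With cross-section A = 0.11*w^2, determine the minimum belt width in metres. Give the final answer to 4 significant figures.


A_req = 870.0380 / (3.5520 * 2.4310 * 3600) = 0.0279884 m^2
w = sqrt(0.0279884 / 0.11)
w = 0.5044 m


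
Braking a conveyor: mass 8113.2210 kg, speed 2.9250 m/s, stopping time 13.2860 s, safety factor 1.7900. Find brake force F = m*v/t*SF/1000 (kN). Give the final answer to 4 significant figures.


F = 8113.2210 * 2.9250 / 13.2860 * 1.7900 / 1000
F = 3.197 kN


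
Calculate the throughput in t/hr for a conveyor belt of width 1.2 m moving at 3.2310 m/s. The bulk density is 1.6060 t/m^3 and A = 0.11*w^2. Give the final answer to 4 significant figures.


A = 0.11 * 1.2^2 = 0.1584 m^2
C = 0.1584 * 3.2310 * 1.6060 * 3600
C = 2959 t/hr


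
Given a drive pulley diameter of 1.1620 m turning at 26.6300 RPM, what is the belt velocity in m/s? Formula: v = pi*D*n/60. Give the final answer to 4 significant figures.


v = pi * 1.1620 * 26.6300 / 60
v = 1.620 m/s


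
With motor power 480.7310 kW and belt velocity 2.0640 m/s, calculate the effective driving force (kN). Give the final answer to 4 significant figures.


Te = P / v = 480.7310 / 2.0640
Te = 232.9 kN


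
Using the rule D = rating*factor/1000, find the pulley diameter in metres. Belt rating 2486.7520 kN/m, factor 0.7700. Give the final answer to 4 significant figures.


D = 2486.7520 * 0.7700 / 1000
D = 1.915 m


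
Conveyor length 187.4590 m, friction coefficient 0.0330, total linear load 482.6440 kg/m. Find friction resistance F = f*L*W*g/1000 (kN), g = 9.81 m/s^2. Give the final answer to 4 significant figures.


F = 0.0330 * 187.4590 * 482.6440 * 9.81 / 1000
F = 29.29 kN


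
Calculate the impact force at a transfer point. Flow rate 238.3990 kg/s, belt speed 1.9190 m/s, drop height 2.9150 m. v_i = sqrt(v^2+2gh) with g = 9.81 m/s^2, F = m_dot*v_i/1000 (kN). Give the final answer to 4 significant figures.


v_i = sqrt(1.9190^2 + 2*9.81*2.9150) = 7.80223 m/s
F = 238.3990 * 7.80223 / 1000
F = 1.860 kN


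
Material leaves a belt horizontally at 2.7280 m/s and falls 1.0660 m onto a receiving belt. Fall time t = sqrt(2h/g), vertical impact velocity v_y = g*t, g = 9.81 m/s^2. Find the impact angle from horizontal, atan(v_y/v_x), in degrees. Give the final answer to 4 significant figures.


t = sqrt(2*1.0660/9.81) = 0.466186 s
v_y = 9.81 * 0.466186 = 4.57328 m/s
angle = atan(4.57328 / 2.7280) = 59.18 deg


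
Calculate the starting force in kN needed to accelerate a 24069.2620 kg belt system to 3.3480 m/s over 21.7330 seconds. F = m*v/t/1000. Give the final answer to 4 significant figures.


F = 24069.2620 * 3.3480 / 21.7330 / 1000
F = 3.708 kN


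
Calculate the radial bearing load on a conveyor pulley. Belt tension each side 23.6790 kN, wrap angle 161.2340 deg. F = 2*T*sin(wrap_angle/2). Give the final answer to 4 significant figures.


F = 2 * 23.6790 * sin(161.2340/2 deg)
F = 46.72 kN


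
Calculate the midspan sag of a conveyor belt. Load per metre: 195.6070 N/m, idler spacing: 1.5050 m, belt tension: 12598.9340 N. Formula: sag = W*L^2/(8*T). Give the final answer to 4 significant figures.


sag = 195.6070 * 1.5050^2 / (8 * 12598.9340)
sag = 0.004396 m


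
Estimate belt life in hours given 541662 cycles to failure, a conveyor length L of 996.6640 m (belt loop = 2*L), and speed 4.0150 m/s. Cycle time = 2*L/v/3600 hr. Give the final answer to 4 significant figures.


cycle_time = 2 * 996.6640 / 4.0150 / 3600 = 0.137908 hr
life = 541662 * 0.137908 = 74700 hours


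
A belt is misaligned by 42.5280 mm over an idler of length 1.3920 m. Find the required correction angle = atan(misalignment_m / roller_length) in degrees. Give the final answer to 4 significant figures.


misalign_m = 42.5280 / 1000 = 0.042528 m
angle = atan(0.042528 / 1.3920)
angle = 1.750 deg


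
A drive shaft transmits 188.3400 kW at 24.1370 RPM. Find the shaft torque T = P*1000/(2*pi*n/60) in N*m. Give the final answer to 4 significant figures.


omega = 2*pi*24.1370/60 = 2.52762 rad/s
T = 188.3400*1000 / 2.52762
T = 74510 N*m


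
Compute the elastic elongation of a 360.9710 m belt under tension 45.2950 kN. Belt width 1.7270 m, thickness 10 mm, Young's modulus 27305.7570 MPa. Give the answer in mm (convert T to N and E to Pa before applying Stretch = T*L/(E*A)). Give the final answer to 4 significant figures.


A = 1.7270 * 0.01 = 0.01727 m^2
Stretch = 45.2950*1000 * 360.9710 / (27305.7570e6 * 0.01727) * 1000
Stretch = 34.67 mm


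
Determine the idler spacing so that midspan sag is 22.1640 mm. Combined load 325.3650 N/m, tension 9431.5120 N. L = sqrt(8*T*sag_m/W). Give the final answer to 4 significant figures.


sag = 22.1640/1000 = 0.022164 m
L = sqrt(8 * 9431.5120 * 0.022164 / 325.3650)
L = 2.267 m


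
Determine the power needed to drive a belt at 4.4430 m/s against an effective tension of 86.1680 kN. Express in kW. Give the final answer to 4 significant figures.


P = Te * v = 86.1680 * 4.4430
P = 382.8 kW


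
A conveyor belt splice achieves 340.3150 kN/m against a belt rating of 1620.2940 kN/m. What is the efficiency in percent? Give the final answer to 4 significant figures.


Eff = 340.3150 / 1620.2940 * 100
Eff = 21.00 %


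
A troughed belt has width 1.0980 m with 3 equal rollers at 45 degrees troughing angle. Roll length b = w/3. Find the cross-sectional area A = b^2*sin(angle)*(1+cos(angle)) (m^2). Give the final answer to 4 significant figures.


b = 1.0980/3 = 0.366 m
A = 0.366^2 * sin(45 deg) * (1 + cos(45 deg))
A = 0.1617 m^2


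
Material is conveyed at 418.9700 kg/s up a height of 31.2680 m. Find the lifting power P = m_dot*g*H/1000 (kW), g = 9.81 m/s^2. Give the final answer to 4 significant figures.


P = 418.9700 * 9.81 * 31.2680 / 1000
P = 128.5 kW


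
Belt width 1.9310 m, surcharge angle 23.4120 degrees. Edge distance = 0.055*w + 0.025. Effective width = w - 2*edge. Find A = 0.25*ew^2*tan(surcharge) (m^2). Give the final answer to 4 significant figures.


edge = 0.055*1.9310 + 0.025 = 0.131205 m
ew = 1.9310 - 2*0.131205 = 1.66859 m
A = 0.25 * 1.66859^2 * tan(23.4120 deg)
A = 0.3014 m^2


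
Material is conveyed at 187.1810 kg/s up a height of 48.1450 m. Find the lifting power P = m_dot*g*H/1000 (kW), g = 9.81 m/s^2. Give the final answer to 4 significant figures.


P = 187.1810 * 9.81 * 48.1450 / 1000
P = 88.41 kW


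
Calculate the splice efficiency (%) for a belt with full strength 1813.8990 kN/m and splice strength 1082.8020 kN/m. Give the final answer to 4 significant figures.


Eff = 1082.8020 / 1813.8990 * 100
Eff = 59.69 %


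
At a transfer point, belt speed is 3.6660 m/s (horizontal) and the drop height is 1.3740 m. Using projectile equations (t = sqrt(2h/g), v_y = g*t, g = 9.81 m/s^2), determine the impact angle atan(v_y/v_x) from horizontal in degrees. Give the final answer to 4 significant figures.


t = sqrt(2*1.3740/9.81) = 0.529266 s
v_y = 9.81 * 0.529266 = 5.1921 m/s
angle = atan(5.1921 / 3.6660) = 54.78 deg


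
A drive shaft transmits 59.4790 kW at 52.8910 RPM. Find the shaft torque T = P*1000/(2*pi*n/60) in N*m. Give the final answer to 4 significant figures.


omega = 2*pi*52.8910/60 = 5.53873 rad/s
T = 59.4790*1000 / 5.53873
T = 10740 N*m


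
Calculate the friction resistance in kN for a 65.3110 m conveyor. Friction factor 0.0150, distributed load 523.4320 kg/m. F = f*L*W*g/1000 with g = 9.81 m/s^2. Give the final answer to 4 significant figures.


F = 0.0150 * 65.3110 * 523.4320 * 9.81 / 1000
F = 5.030 kN


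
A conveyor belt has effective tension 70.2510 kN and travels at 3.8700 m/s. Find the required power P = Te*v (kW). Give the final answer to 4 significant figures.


P = Te * v = 70.2510 * 3.8700
P = 271.9 kW


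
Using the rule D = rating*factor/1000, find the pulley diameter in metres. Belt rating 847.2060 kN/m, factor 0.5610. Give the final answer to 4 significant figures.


D = 847.2060 * 0.5610 / 1000
D = 0.4753 m


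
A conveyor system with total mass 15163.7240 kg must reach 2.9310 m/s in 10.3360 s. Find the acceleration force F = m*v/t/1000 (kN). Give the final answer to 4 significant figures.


F = 15163.7240 * 2.9310 / 10.3360 / 1000
F = 4.300 kN


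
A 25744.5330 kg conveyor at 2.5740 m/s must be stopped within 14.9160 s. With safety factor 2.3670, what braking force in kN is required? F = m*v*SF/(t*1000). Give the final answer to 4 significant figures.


F = 25744.5330 * 2.5740 / 14.9160 * 2.3670 / 1000
F = 10.52 kN


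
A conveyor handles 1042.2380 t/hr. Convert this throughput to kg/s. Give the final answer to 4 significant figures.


m_dot = 1042.2380 * 1000 / 3600
m_dot = 289.5 kg/s


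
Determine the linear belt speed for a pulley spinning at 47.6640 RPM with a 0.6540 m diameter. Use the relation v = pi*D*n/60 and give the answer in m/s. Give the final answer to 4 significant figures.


v = pi * 0.6540 * 47.6640 / 60
v = 1.632 m/s


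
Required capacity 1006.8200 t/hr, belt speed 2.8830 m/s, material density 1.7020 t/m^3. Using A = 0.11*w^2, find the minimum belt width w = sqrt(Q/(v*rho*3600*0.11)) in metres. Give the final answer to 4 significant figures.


A_req = 1006.8200 / (2.8830 * 1.7020 * 3600) = 0.0569961 m^2
w = sqrt(0.0569961 / 0.11)
w = 0.7198 m


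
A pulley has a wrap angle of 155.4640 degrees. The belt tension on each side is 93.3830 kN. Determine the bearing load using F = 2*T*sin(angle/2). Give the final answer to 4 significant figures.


F = 2 * 93.3830 * sin(155.4640/2 deg)
F = 182.5 kN


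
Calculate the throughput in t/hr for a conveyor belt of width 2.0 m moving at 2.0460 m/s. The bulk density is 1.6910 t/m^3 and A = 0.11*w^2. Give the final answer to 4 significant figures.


A = 0.11 * 2.0^2 = 0.44 m^2
C = 0.44 * 2.0460 * 1.6910 * 3600
C = 5480 t/hr


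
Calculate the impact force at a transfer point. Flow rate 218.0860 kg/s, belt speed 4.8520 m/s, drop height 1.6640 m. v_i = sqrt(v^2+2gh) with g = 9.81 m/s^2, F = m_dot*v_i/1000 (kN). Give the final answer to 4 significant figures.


v_i = sqrt(4.8520^2 + 2*9.81*1.6640) = 7.49597 m/s
F = 218.0860 * 7.49597 / 1000
F = 1.635 kN


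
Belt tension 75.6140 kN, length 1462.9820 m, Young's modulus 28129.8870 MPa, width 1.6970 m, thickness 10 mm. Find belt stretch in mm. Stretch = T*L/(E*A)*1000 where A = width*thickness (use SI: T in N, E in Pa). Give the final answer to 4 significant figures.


A = 1.6970 * 0.01 = 0.01697 m^2
Stretch = 75.6140*1000 * 1462.9820 / (28129.8870e6 * 0.01697) * 1000
Stretch = 231.7 mm


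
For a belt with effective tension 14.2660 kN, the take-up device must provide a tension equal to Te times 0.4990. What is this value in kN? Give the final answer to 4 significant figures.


T_tu = 14.2660 * 0.4990
T_tu = 7.119 kN


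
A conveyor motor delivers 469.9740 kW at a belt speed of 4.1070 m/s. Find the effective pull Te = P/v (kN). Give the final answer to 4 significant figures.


Te = P / v = 469.9740 / 4.1070
Te = 114.4 kN


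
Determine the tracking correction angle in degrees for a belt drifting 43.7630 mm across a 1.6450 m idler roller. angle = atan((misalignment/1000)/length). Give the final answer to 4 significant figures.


misalign_m = 43.7630 / 1000 = 0.043763 m
angle = atan(0.043763 / 1.6450)
angle = 1.524 deg


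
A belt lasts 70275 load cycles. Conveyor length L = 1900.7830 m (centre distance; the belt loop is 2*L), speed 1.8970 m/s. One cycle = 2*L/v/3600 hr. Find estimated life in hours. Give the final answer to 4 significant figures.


cycle_time = 2 * 1900.7830 / 1.8970 / 3600 = 0.556663 hr
life = 70275 * 0.556663 = 39120 hours


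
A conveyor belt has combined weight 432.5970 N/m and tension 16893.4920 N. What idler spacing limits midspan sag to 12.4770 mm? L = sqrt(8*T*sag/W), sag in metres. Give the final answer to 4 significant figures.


sag = 12.4770/1000 = 0.012477 m
L = sqrt(8 * 16893.4920 * 0.012477 / 432.5970)
L = 1.974 m


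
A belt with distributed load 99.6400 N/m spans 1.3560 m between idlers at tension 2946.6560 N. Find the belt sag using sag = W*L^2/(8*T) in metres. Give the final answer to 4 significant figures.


sag = 99.6400 * 1.3560^2 / (8 * 2946.6560)
sag = 0.007772 m


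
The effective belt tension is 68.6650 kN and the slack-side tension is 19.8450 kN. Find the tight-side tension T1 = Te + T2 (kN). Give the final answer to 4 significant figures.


T1 = Te + T2 = 68.6650 + 19.8450
T1 = 88.51 kN


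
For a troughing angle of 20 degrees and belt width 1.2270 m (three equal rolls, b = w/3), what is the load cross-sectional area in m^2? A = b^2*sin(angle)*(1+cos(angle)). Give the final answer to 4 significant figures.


b = 1.2270/3 = 0.409 m
A = 0.409^2 * sin(20 deg) * (1 + cos(20 deg))
A = 0.1110 m^2


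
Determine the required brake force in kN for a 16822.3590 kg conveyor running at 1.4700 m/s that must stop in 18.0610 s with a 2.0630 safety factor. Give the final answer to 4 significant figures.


F = 16822.3590 * 1.4700 / 18.0610 * 2.0630 / 1000
F = 2.825 kN


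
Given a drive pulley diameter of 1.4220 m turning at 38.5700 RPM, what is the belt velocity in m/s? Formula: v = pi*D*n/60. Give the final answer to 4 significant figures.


v = pi * 1.4220 * 38.5700 / 60
v = 2.872 m/s


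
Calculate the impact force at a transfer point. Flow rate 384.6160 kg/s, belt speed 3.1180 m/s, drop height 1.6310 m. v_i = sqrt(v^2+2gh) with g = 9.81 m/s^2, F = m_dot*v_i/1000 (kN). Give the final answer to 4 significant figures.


v_i = sqrt(3.1180^2 + 2*9.81*1.6310) = 6.45927 m/s
F = 384.6160 * 6.45927 / 1000
F = 2.484 kN


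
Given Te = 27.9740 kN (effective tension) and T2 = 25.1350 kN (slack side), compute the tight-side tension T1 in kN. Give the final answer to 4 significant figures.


T1 = Te + T2 = 27.9740 + 25.1350
T1 = 53.11 kN


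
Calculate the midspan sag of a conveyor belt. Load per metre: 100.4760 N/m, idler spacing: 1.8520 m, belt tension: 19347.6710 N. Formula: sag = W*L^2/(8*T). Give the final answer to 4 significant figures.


sag = 100.4760 * 1.8520^2 / (8 * 19347.6710)
sag = 0.002227 m


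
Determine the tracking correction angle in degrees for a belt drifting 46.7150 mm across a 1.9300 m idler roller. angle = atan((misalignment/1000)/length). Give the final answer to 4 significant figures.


misalign_m = 46.7150 / 1000 = 0.046715 m
angle = atan(0.046715 / 1.9300)
angle = 1.387 deg


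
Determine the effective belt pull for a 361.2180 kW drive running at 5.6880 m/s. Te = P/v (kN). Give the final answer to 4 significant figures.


Te = P / v = 361.2180 / 5.6880
Te = 63.51 kN


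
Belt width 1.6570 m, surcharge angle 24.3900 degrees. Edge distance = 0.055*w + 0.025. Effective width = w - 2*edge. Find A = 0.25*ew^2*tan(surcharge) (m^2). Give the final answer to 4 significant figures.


edge = 0.055*1.6570 + 0.025 = 0.116135 m
ew = 1.6570 - 2*0.116135 = 1.42473 m
A = 0.25 * 1.42473^2 * tan(24.3900 deg)
A = 0.2301 m^2


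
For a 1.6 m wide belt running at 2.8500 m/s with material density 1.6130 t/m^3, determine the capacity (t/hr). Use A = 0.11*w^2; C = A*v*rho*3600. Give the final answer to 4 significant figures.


A = 0.11 * 1.6^2 = 0.2816 m^2
C = 0.2816 * 2.8500 * 1.6130 * 3600
C = 4660 t/hr


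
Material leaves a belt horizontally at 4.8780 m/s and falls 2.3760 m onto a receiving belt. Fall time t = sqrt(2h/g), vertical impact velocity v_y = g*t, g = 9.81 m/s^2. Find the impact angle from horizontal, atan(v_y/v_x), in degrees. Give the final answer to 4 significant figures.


t = sqrt(2*2.3760/9.81) = 0.695991 s
v_y = 9.81 * 0.695991 = 6.82767 m/s
angle = atan(6.82767 / 4.8780) = 54.46 deg


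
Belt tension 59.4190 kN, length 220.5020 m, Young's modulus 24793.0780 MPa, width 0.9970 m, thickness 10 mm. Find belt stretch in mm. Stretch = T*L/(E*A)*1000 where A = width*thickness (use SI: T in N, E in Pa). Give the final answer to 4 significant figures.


A = 0.9970 * 0.01 = 0.00997 m^2
Stretch = 59.4190*1000 * 220.5020 / (24793.0780e6 * 0.00997) * 1000
Stretch = 53.00 mm


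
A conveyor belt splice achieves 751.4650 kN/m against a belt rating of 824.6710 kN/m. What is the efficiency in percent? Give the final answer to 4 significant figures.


Eff = 751.4650 / 824.6710 * 100
Eff = 91.12 %


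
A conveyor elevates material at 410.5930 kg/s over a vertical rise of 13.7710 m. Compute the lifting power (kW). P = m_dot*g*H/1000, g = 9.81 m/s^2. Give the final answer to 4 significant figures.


P = 410.5930 * 9.81 * 13.7710 / 1000
P = 55.47 kW


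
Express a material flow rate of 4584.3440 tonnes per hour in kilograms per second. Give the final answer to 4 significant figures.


m_dot = 4584.3440 * 1000 / 3600
m_dot = 1273 kg/s


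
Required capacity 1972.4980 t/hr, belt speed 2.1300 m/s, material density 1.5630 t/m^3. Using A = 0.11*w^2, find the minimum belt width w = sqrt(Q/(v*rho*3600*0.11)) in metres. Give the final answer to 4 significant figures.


A_req = 1972.4980 / (2.1300 * 1.5630 * 3600) = 0.164579 m^2
w = sqrt(0.164579 / 0.11)
w = 1.223 m


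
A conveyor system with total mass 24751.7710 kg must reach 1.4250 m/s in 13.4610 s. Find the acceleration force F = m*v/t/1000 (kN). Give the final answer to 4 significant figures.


F = 24751.7710 * 1.4250 / 13.4610 / 1000
F = 2.620 kN


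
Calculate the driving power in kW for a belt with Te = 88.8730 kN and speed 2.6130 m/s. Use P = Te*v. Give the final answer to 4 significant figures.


P = Te * v = 88.8730 * 2.6130
P = 232.2 kW


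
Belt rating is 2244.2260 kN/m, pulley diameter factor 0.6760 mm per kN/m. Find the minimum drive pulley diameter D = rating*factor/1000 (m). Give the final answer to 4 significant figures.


D = 2244.2260 * 0.6760 / 1000
D = 1.517 m


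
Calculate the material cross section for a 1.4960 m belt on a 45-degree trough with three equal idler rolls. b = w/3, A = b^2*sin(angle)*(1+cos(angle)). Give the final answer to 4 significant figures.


b = 1.4960/3 = 0.498667 m
A = 0.498667^2 * sin(45 deg) * (1 + cos(45 deg))
A = 0.3002 m^2


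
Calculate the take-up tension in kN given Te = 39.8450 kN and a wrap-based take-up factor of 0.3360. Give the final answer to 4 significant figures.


T_tu = 39.8450 * 0.3360
T_tu = 13.39 kN


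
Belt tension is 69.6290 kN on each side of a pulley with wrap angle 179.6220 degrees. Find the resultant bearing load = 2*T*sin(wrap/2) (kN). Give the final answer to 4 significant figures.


F = 2 * 69.6290 * sin(179.6220/2 deg)
F = 139.3 kN


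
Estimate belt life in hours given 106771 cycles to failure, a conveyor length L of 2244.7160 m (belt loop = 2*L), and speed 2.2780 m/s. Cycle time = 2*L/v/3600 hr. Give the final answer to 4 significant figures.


cycle_time = 2 * 2244.7160 / 2.2780 / 3600 = 0.547438 hr
life = 106771 * 0.547438 = 58450 hours


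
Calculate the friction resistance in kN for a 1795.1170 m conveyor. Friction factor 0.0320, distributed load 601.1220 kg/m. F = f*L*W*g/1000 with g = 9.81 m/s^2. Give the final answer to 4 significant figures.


F = 0.0320 * 1795.1170 * 601.1220 * 9.81 / 1000
F = 338.7 kN


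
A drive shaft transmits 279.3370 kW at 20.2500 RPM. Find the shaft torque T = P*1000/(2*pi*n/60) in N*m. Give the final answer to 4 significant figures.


omega = 2*pi*20.2500/60 = 2.12058 rad/s
T = 279.3370*1000 / 2.12058
T = 131700 N*m


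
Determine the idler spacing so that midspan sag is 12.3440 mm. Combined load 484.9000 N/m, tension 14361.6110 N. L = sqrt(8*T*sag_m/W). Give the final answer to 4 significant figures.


sag = 12.3440/1000 = 0.012344 m
L = sqrt(8 * 14361.6110 * 0.012344 / 484.9000)
L = 1.710 m


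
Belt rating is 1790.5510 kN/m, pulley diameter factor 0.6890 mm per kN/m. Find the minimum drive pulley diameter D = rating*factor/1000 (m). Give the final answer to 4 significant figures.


D = 1790.5510 * 0.6890 / 1000
D = 1.234 m


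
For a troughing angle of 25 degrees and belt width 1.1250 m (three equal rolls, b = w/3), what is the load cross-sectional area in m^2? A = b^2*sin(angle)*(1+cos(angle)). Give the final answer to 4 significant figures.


b = 1.1250/3 = 0.375 m
A = 0.375^2 * sin(25 deg) * (1 + cos(25 deg))
A = 0.1133 m^2


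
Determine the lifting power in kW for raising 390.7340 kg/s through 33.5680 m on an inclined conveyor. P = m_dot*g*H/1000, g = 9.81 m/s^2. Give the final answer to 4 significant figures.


P = 390.7340 * 9.81 * 33.5680 / 1000
P = 128.7 kW


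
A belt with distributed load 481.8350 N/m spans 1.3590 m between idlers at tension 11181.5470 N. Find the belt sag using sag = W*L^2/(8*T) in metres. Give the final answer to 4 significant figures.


sag = 481.8350 * 1.3590^2 / (8 * 11181.5470)
sag = 0.009948 m


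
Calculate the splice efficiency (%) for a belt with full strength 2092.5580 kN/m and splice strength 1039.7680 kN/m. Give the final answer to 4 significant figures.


Eff = 1039.7680 / 2092.5580 * 100
Eff = 49.69 %


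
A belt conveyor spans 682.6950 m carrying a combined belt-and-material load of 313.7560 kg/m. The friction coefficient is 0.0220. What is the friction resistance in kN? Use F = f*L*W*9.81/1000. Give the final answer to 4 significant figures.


F = 0.0220 * 682.6950 * 313.7560 * 9.81 / 1000
F = 46.23 kN


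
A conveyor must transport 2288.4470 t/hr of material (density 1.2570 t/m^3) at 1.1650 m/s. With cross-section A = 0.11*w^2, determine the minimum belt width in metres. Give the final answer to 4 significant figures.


A_req = 2288.4470 / (1.1650 * 1.2570 * 3600) = 0.434087 m^2
w = sqrt(0.434087 / 0.11)
w = 1.987 m


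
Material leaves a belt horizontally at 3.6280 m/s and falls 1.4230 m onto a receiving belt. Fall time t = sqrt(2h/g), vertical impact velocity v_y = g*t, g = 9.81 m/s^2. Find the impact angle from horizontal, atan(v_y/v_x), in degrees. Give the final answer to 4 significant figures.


t = sqrt(2*1.4230/9.81) = 0.538621 s
v_y = 9.81 * 0.538621 = 5.28387 m/s
angle = atan(5.28387 / 3.6280) = 55.53 deg


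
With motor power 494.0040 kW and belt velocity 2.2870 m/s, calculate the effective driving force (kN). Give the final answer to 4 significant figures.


Te = P / v = 494.0040 / 2.2870
Te = 216.0 kN


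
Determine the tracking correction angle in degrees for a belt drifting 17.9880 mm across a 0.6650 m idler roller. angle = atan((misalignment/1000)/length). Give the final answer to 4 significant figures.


misalign_m = 17.9880 / 1000 = 0.017988 m
angle = atan(0.017988 / 0.6650)
angle = 1.549 deg


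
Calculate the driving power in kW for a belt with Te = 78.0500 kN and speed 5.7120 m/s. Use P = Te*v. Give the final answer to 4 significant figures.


P = Te * v = 78.0500 * 5.7120
P = 445.8 kW


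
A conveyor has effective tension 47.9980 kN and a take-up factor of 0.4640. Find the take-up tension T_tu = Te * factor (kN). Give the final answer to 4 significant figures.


T_tu = 47.9980 * 0.4640
T_tu = 22.27 kN


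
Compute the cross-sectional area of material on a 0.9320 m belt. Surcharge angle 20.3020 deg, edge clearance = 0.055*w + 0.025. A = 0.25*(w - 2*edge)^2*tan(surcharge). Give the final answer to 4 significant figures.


edge = 0.055*0.9320 + 0.025 = 0.07626 m
ew = 0.9320 - 2*0.07626 = 0.77948 m
A = 0.25 * 0.77948^2 * tan(20.3020 deg)
A = 0.05619 m^2


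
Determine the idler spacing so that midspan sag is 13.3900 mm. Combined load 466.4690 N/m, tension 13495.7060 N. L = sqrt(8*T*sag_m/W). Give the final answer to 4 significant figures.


sag = 13.3900/1000 = 0.013390 m
L = sqrt(8 * 13495.7060 * 0.013390 / 466.4690)
L = 1.760 m


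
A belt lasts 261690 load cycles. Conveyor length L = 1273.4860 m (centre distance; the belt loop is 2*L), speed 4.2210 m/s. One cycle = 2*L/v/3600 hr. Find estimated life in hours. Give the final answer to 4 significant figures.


cycle_time = 2 * 1273.4860 / 4.2210 / 3600 = 0.167612 hr
life = 261690 * 0.167612 = 43860 hours


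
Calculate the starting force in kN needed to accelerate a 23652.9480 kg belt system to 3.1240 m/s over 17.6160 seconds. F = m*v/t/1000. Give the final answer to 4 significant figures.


F = 23652.9480 * 3.1240 / 17.6160 / 1000
F = 4.195 kN


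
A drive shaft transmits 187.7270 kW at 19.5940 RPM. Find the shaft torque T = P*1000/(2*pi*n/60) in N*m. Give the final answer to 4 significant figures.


omega = 2*pi*19.5940/60 = 2.05188 rad/s
T = 187.7270*1000 / 2.05188
T = 91490 N*m


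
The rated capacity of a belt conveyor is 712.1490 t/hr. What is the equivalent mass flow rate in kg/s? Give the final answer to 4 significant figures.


m_dot = 712.1490 * 1000 / 3600
m_dot = 197.8 kg/s


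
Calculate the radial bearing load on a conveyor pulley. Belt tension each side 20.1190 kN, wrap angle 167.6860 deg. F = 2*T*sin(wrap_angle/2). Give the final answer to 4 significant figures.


F = 2 * 20.1190 * sin(167.6860/2 deg)
F = 40.01 kN


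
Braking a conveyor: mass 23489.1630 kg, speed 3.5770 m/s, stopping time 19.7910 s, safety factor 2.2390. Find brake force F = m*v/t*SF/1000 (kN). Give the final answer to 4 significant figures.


F = 23489.1630 * 3.5770 / 19.7910 * 2.2390 / 1000
F = 9.505 kN


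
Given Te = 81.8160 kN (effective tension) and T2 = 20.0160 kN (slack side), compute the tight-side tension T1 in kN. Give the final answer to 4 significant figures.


T1 = Te + T2 = 81.8160 + 20.0160
T1 = 101.8 kN


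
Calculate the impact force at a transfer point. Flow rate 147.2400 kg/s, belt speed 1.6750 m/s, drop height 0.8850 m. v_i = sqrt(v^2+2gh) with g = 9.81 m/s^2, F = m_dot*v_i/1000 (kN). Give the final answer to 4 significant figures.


v_i = sqrt(1.6750^2 + 2*9.81*0.8850) = 4.49103 m/s
F = 147.2400 * 4.49103 / 1000
F = 0.6613 kN


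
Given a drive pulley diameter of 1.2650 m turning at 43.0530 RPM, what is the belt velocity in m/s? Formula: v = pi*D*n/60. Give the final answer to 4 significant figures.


v = pi * 1.2650 * 43.0530 / 60
v = 2.852 m/s


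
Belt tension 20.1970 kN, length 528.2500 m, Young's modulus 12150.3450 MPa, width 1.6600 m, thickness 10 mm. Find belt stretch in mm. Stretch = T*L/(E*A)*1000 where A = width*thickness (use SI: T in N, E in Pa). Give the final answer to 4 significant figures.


A = 1.6600 * 0.01 = 0.01660 m^2
Stretch = 20.1970*1000 * 528.2500 / (12150.3450e6 * 0.01660) * 1000
Stretch = 52.90 mm


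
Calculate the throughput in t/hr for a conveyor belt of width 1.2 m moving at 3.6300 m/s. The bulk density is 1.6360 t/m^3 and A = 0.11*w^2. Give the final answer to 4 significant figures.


A = 0.11 * 1.2^2 = 0.1584 m^2
C = 0.1584 * 3.6300 * 1.6360 * 3600
C = 3386 t/hr


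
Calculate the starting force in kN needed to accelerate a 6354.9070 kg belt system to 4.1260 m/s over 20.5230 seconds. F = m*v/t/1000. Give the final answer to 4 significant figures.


F = 6354.9070 * 4.1260 / 20.5230 / 1000
F = 1.278 kN


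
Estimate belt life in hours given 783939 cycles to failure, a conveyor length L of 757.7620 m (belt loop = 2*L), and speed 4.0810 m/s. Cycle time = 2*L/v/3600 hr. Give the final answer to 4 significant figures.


cycle_time = 2 * 757.7620 / 4.0810 / 3600 = 0.103156 hr
life = 783939 * 0.103156 = 80870 hours


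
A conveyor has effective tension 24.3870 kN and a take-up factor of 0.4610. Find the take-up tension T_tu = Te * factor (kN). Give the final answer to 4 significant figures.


T_tu = 24.3870 * 0.4610
T_tu = 11.24 kN


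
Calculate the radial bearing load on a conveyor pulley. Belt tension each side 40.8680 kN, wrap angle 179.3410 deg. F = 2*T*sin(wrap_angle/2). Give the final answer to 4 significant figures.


F = 2 * 40.8680 * sin(179.3410/2 deg)
F = 81.73 kN


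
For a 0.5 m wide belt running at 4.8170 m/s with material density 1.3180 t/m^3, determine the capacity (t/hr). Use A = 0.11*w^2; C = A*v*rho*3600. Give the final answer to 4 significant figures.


A = 0.11 * 0.5^2 = 0.0275 m^2
C = 0.0275 * 4.8170 * 1.3180 * 3600
C = 628.5 t/hr


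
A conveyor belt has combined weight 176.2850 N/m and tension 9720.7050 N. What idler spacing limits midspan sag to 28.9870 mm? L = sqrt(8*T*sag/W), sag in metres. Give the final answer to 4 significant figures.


sag = 28.9870/1000 = 0.028987 m
L = sqrt(8 * 9720.7050 * 0.028987 / 176.2850)
L = 3.576 m


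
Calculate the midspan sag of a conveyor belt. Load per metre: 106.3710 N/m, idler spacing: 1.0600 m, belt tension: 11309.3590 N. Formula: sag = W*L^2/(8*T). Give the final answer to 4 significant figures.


sag = 106.3710 * 1.0600^2 / (8 * 11309.3590)
sag = 0.001321 m


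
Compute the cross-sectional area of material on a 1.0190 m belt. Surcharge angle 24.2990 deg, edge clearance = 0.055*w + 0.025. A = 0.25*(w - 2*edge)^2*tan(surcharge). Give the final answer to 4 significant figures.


edge = 0.055*1.0190 + 0.025 = 0.081045 m
ew = 1.0190 - 2*0.081045 = 0.85691 m
A = 0.25 * 0.85691^2 * tan(24.2990 deg)
A = 0.08288 m^2


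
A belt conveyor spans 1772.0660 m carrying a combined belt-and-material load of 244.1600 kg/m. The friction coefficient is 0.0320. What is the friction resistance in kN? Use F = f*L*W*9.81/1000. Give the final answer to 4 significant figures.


F = 0.0320 * 1772.0660 * 244.1600 * 9.81 / 1000
F = 135.8 kN


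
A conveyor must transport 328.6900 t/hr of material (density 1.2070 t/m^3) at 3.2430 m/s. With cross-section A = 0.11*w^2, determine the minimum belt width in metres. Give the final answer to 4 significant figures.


A_req = 328.6900 / (3.2430 * 1.2070 * 3600) = 0.0233254 m^2
w = sqrt(0.0233254 / 0.11)
w = 0.4605 m


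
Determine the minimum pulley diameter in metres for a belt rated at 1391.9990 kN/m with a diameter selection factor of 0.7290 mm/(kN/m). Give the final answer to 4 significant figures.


D = 1391.9990 * 0.7290 / 1000
D = 1.015 m


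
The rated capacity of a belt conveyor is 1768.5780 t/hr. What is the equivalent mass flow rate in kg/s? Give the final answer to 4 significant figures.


m_dot = 1768.5780 * 1000 / 3600
m_dot = 491.3 kg/s


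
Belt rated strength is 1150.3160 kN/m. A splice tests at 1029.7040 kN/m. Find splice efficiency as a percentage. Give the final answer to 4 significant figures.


Eff = 1029.7040 / 1150.3160 * 100
Eff = 89.51 %


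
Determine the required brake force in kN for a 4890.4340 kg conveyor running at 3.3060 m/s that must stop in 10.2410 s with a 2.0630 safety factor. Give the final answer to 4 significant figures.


F = 4890.4340 * 3.3060 / 10.2410 * 2.0630 / 1000
F = 3.257 kN


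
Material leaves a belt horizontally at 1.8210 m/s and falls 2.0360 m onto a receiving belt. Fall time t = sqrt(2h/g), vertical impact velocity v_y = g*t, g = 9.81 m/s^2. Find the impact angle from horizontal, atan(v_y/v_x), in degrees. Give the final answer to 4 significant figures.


t = sqrt(2*2.0360/9.81) = 0.644272 s
v_y = 9.81 * 0.644272 = 6.32031 m/s
angle = atan(6.32031 / 1.8210) = 73.93 deg


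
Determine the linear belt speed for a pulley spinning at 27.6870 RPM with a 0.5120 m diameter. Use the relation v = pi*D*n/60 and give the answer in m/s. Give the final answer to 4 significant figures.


v = pi * 0.5120 * 27.6870 / 60
v = 0.7422 m/s


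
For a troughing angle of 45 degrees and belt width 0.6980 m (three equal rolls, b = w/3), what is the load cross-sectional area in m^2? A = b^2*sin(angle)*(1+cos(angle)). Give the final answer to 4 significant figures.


b = 0.6980/3 = 0.232667 m
A = 0.232667^2 * sin(45 deg) * (1 + cos(45 deg))
A = 0.06535 m^2


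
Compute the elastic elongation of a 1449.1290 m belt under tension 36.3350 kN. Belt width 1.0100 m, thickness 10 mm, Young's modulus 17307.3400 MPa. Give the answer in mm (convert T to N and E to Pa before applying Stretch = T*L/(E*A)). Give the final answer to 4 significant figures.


A = 1.0100 * 0.01 = 0.01010 m^2
Stretch = 36.3350*1000 * 1449.1290 / (17307.3400e6 * 0.01010) * 1000
Stretch = 301.2 mm


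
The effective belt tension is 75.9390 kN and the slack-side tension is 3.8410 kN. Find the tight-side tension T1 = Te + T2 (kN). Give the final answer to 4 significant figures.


T1 = Te + T2 = 75.9390 + 3.8410
T1 = 79.78 kN


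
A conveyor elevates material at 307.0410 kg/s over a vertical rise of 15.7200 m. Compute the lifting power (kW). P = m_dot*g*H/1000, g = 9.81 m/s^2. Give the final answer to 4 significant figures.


P = 307.0410 * 9.81 * 15.7200 / 1000
P = 47.35 kW


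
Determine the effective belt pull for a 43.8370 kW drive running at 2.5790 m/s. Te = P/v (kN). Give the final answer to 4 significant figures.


Te = P / v = 43.8370 / 2.5790
Te = 17.00 kN


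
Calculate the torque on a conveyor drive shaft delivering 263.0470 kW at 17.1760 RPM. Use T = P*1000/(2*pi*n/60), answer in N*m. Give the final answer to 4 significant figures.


omega = 2*pi*17.1760/60 = 1.79867 rad/s
T = 263.0470*1000 / 1.79867
T = 146200 N*m


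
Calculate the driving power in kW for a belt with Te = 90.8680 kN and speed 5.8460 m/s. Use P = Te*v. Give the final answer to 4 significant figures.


P = Te * v = 90.8680 * 5.8460
P = 531.2 kW


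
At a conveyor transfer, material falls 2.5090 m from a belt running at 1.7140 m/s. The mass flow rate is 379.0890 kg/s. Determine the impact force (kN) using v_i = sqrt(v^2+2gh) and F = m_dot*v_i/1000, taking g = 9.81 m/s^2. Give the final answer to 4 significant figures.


v_i = sqrt(1.7140^2 + 2*9.81*2.5090) = 7.22249 m/s
F = 379.0890 * 7.22249 / 1000
F = 2.738 kN


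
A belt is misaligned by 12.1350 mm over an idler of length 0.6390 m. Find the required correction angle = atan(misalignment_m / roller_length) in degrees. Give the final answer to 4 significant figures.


misalign_m = 12.1350 / 1000 = 0.012135 m
angle = atan(0.012135 / 0.6390)
angle = 1.088 deg


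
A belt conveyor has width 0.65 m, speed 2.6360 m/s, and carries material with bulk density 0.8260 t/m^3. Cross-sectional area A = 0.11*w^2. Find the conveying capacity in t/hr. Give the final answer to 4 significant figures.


A = 0.11 * 0.65^2 = 0.046475 m^2
C = 0.046475 * 2.6360 * 0.8260 * 3600
C = 364.3 t/hr


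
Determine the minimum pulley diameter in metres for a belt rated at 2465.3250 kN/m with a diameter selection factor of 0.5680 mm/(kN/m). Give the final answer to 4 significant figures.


D = 2465.3250 * 0.5680 / 1000
D = 1.400 m


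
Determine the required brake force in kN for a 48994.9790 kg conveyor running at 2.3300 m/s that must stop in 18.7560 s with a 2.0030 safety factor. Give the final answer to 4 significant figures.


F = 48994.9790 * 2.3300 / 18.7560 * 2.0030 / 1000
F = 12.19 kN


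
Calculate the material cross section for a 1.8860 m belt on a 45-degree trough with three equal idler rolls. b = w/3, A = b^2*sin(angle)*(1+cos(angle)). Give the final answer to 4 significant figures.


b = 1.8860/3 = 0.628667 m
A = 0.628667^2 * sin(45 deg) * (1 + cos(45 deg))
A = 0.4771 m^2


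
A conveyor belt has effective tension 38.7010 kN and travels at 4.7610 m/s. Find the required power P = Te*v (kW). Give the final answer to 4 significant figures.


P = Te * v = 38.7010 * 4.7610
P = 184.3 kW


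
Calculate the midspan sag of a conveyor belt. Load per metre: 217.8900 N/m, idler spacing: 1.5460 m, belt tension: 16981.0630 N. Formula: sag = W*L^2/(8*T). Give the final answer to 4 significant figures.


sag = 217.8900 * 1.5460^2 / (8 * 16981.0630)
sag = 0.003834 m


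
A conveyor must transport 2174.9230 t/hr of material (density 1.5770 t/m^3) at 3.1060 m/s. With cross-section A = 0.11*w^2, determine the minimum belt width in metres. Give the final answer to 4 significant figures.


A_req = 2174.9230 / (3.1060 * 1.5770 * 3600) = 0.123341 m^2
w = sqrt(0.123341 / 0.11)
w = 1.059 m


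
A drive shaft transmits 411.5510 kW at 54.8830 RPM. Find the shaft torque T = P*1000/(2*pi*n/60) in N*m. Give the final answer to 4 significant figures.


omega = 2*pi*54.8830/60 = 5.74733 rad/s
T = 411.5510*1000 / 5.74733
T = 71610 N*m


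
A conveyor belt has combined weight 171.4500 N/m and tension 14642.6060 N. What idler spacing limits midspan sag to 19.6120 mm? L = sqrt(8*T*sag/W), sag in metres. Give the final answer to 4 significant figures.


sag = 19.6120/1000 = 0.019612 m
L = sqrt(8 * 14642.6060 * 0.019612 / 171.4500)
L = 3.661 m


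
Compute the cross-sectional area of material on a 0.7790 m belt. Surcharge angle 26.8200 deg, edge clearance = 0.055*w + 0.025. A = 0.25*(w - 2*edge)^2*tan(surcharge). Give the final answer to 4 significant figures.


edge = 0.055*0.7790 + 0.025 = 0.067845 m
ew = 0.7790 - 2*0.067845 = 0.64331 m
A = 0.25 * 0.64331^2 * tan(26.8200 deg)
A = 0.05231 m^2


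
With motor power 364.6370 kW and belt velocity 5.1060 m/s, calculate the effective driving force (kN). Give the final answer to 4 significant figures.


Te = P / v = 364.6370 / 5.1060
Te = 71.41 kN


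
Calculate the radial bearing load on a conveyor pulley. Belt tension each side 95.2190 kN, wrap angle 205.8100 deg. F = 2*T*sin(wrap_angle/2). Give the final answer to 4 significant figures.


F = 2 * 95.2190 * sin(205.8100/2 deg)
F = 185.6 kN


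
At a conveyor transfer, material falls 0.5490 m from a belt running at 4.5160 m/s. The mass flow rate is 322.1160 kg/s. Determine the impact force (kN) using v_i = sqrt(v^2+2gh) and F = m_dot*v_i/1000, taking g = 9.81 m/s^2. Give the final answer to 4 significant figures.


v_i = sqrt(4.5160^2 + 2*9.81*0.5490) = 5.58262 m/s
F = 322.1160 * 5.58262 / 1000
F = 1.798 kN


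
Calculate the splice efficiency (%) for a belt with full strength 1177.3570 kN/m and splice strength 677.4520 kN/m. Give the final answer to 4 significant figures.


Eff = 677.4520 / 1177.3570 * 100
Eff = 57.54 %


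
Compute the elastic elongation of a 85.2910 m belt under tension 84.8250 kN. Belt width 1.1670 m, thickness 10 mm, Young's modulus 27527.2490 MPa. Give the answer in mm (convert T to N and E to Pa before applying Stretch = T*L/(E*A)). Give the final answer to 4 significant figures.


A = 1.1670 * 0.01 = 0.01167 m^2
Stretch = 84.8250*1000 * 85.2910 / (27527.2490e6 * 0.01167) * 1000
Stretch = 22.52 mm


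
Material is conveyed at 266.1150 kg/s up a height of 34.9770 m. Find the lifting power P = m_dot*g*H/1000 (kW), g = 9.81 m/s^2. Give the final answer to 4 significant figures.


P = 266.1150 * 9.81 * 34.9770 / 1000
P = 91.31 kW


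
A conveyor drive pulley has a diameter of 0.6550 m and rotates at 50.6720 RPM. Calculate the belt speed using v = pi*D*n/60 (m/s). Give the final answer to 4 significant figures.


v = pi * 0.6550 * 50.6720 / 60
v = 1.738 m/s


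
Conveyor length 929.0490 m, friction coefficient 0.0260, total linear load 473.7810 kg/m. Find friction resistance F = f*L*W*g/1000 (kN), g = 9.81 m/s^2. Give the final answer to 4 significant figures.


F = 0.0260 * 929.0490 * 473.7810 * 9.81 / 1000
F = 112.3 kN


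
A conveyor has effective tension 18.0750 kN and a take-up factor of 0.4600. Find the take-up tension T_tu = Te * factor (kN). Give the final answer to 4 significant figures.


T_tu = 18.0750 * 0.4600
T_tu = 8.315 kN


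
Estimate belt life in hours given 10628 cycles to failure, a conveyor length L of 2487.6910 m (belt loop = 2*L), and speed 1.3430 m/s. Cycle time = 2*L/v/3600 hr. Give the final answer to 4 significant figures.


cycle_time = 2 * 2487.6910 / 1.3430 / 3600 = 1.02908 hr
life = 10628 * 1.02908 = 10940 hours


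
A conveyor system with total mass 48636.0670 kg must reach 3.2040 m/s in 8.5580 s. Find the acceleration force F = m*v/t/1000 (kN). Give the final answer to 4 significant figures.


F = 48636.0670 * 3.2040 / 8.5580 / 1000
F = 18.21 kN


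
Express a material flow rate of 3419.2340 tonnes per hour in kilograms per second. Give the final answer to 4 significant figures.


m_dot = 3419.2340 * 1000 / 3600
m_dot = 949.8 kg/s
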